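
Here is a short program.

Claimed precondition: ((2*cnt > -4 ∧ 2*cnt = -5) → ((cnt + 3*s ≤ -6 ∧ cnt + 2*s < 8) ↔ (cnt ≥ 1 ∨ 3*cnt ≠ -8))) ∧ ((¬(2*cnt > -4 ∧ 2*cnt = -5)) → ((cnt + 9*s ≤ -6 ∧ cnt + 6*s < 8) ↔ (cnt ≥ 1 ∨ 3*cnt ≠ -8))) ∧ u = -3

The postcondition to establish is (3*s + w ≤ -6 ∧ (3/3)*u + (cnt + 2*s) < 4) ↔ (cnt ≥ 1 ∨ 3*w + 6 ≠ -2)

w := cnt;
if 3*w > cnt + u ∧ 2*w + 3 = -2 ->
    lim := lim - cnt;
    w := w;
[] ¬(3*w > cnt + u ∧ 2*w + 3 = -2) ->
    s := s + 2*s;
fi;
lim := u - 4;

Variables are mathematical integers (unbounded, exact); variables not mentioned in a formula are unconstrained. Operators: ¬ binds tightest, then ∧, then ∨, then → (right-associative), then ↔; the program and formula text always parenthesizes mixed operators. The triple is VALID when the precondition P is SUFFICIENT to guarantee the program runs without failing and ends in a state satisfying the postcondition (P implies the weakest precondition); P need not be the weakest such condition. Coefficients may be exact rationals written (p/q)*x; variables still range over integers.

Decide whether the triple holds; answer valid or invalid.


Working backward. After the program, the postcondition (3*s + w ≤ -6 ∧ (3/3)*u + (cnt + 2*s) < 4) ↔ (cnt ≥ 1 ∨ 3*w + 6 ≠ -2) must hold; in canonical form it is (3*s + w ≤ -6 ∧ cnt + 2*s + u < 4) ↔ (cnt ≥ 1 ∨ 3*w ≠ -8).
Before lim := u - 4: (3*s + w ≤ -6 ∧ cnt + 2*s + u < 4) ↔ (cnt ≥ 1 ∨ 3*w ≠ -8)
Then branch requires (3*s + w ≤ -6 ∧ cnt + 2*s + u < 4) ↔ (cnt ≥ 1 ∨ 3*w ≠ -8); else branch requires (9*s + w ≤ -6 ∧ cnt + 6*s + u < 4) ↔ (cnt ≥ 1 ∨ 3*w ≠ -8).
Before the if: ((3*w > cnt + u ∧ 2*w = -5) → ((3*s + w ≤ -6 ∧ cnt + 2*s + u < 4) ↔ (cnt ≥ 1 ∨ 3*w ≠ -8))) ∧ ((¬(3*w > cnt + u ∧ 2*w = -5)) → ((9*s + w ≤ -6 ∧ cnt + 6*s + u < 4) ↔ (cnt ≥ 1 ∨ 3*w ≠ -8)))
Before w := cnt: ((2*cnt > u ∧ 2*cnt = -5) → ((cnt + 3*s ≤ -6 ∧ cnt + 2*s + u < 4) ↔ (cnt ≥ 1 ∨ 3*cnt ≠ -8))) ∧ ((¬(2*cnt > u ∧ 2*cnt = -5)) → ((cnt + 9*s ≤ -6 ∧ cnt + 6*s + u < 4) ↔ (cnt ≥ 1 ∨ 3*cnt ≠ -8)))
The weakest precondition is ((2*cnt > u ∧ 2*cnt = -5) → ((cnt + 3*s ≤ -6 ∧ cnt + 2*s + u < 4) ↔ (cnt ≥ 1 ∨ 3*cnt ≠ -8))) ∧ ((¬(2*cnt > u ∧ 2*cnt = -5)) → ((cnt + 9*s ≤ -6 ∧ cnt + 6*s + u < 4) ↔ (cnt ≥ 1 ∨ 3*cnt ≠ -8))).
Check whether ((2*cnt > -4 ∧ 2*cnt = -5) → ((cnt + 3*s ≤ -6 ∧ cnt + 2*s < 8) ↔ (cnt ≥ 1 ∨ 3*cnt ≠ -8))) ∧ ((¬(2*cnt > -4 ∧ 2*cnt = -5)) → ((cnt + 9*s ≤ -6 ∧ cnt + 6*s < 8) ↔ (cnt ≥ 1 ∨ 3*cnt ≠ -8))) ∧ u = -3 implies it.
Countermodel: at the initial state cnt = 37, s = -5, u = -3, the precondition holds but the weakest precondition fails.
Answer: invalid


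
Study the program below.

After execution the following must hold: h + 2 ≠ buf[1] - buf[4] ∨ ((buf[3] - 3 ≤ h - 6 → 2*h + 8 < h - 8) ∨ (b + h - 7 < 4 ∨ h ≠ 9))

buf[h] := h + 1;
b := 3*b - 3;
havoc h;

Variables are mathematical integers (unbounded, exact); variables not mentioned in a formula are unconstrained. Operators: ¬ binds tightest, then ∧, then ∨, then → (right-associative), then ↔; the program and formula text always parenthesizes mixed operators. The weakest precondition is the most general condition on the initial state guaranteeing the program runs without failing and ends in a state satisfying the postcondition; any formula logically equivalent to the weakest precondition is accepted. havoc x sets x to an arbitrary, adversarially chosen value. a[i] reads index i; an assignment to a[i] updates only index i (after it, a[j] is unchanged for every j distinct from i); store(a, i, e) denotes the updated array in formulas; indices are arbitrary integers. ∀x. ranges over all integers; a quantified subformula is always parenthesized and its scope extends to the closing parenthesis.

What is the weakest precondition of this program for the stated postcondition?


Working backward. After the program, the postcondition h + 2 ≠ buf[1] - buf[4] ∨ ((buf[3] - 3 ≤ h - 6 → 2*h + 8 < h - 8) ∨ (b + h - 7 < 4 ∨ h ≠ 9)) must hold; in canonical form it is buf[4] + h ≠ buf[1] - 2 ∨ (buf[3] ≤ h - 3 → h < -16) ∨ b + h < 11 ∨ h ≠ 9.
Before havoc h: ∀h_1. (buf[4] + h_1 ≠ buf[1] - 2 ∨ (buf[3] ≤ h_1 - 3 → h_1 < -16) ∨ b + h_1 < 11 ∨ h_1 ≠ 9)
Before b := 3*b - 3: ∀h_1. (buf[4] + h_1 ≠ buf[1] - 2 ∨ (buf[3] ≤ h_1 - 3 → h_1 < -16) ∨ 3*b + h_1 < 14 ∨ h_1 ≠ 9)
Before buf[h] := h + 1: ∀h_1. (store(buf, h, h + 1)[4] + h_1 ≠ store(buf, h, h + 1)[1] - 2 ∨ (store(buf, h, h + 1)[3] ≤ h_1 - 3 → h_1 < -16) ∨ 3*b + h_1 < 14 ∨ h_1 ≠ 9)
Answer: WP = ∀h_1. (store(buf, h, h + 1)[4] + h_1 ≠ store(buf, h, h + 1)[1] - 2 ∨ (store(buf, h, h + 1)[3] ≤ h_1 - 3 → h_1 < -16) ∨ 3*b + h_1 < 14 ∨ h_1 ≠ 9)


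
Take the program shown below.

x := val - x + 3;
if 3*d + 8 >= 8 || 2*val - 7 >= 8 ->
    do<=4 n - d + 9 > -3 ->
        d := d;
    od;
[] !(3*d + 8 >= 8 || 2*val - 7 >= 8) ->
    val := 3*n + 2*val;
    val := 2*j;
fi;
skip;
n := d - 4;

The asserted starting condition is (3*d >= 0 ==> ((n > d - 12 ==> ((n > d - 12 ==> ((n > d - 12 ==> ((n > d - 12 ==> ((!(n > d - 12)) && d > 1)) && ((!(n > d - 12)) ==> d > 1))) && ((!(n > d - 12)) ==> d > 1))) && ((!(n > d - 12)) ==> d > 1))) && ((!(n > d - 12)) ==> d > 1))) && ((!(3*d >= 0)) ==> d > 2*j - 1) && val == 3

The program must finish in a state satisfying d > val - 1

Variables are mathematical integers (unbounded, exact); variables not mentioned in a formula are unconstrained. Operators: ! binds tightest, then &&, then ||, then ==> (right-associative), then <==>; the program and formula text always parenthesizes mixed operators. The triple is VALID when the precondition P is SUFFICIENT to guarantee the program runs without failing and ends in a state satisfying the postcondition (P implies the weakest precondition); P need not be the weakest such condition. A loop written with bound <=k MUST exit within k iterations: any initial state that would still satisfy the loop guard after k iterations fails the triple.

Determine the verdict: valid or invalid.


Working backward. After the program, d > val - 1 must hold.
Before n := d - 4: d > val - 1
Before skip: d > val - 1
Then branch requires (n > d - 12 ==> ((n > d - 12 ==> ((n > d - 12 ==> ((n > d - 12 ==> ((!(n > d - 12)) && d > val - 1)) && ((!(n > d - 12)) ==> d > val - 1))) && ((!(n > d - 12)) ==> d > val - 1))) && ((!(n > d - 12)) ==> d > val - 1))) && ((!(n > d - 12)) ==> d > val - 1); else branch requires d > 2*j - 1.
Before the if: ((3*d >= 0 || 2*val >= 15) ==> ((n > d - 12 ==> ((n > d - 12 ==> ((n > d - 12 ==> ((n > d - 12 ==> ((!(n > d - 12)) && d > val - 1)) && ((!(n > d - 12)) ==> d > val - 1))) && ((!(n > d - 12)) ==> d > val - 1))) && ((!(n > d - 12)) ==> d > val - 1))) && ((!(n > d - 12)) ==> d > val - 1))) && ((!(3*d >= 0 || 2*val >= 15)) ==> d > 2*j - 1)
Before x := val - x + 3: ((3*d >= 0 || 2*val >= 15) ==> ((n > d - 12 ==> ((n > d - 12 ==> ((n > d - 12 ==> ((n > d - 12 ==> ((!(n > d - 12)) && d > val - 1)) && ((!(n > d - 12)) ==> d > val - 1))) && ((!(n > d - 12)) ==> d > val - 1))) && ((!(n > d - 12)) ==> d > val - 1))) && ((!(n > d - 12)) ==> d > val - 1))) && ((!(3*d >= 0 || 2*val >= 15)) ==> d > 2*j - 1)
The weakest precondition is ((3*d >= 0 || 2*val >= 15) ==> ((n > d - 12 ==> ((n > d - 12 ==> ((n > d - 12 ==> ((n > d - 12 ==> ((!(n > d - 12)) && d > val - 1)) && ((!(n > d - 12)) ==> d > val - 1))) && ((!(n > d - 12)) ==> d > val - 1))) && ((!(n > d - 12)) ==> d > val - 1))) && ((!(n > d - 12)) ==> d > val - 1))) && ((!(3*d >= 0 || 2*val >= 15)) ==> d > 2*j - 1).
Check whether (3*d >= 0 ==> ((n > d - 12 ==> ((n > d - 12 ==> ((n > d - 12 ==> ((n > d - 12 ==> ((!(n > d - 12)) && d > 1)) && ((!(n > d - 12)) ==> d > 1))) && ((!(n > d - 12)) ==> d > 1))) && ((!(n > d - 12)) ==> d > 1))) && ((!(n > d - 12)) ==> d > 1))) && ((!(3*d >= 0)) ==> d > 2*j - 1) && val == 3 implies it.
Countermodel: at the initial state d = 2, j = 0, n = -10, val = 3, the precondition holds but the weakest precondition fails.
Answer: invalid


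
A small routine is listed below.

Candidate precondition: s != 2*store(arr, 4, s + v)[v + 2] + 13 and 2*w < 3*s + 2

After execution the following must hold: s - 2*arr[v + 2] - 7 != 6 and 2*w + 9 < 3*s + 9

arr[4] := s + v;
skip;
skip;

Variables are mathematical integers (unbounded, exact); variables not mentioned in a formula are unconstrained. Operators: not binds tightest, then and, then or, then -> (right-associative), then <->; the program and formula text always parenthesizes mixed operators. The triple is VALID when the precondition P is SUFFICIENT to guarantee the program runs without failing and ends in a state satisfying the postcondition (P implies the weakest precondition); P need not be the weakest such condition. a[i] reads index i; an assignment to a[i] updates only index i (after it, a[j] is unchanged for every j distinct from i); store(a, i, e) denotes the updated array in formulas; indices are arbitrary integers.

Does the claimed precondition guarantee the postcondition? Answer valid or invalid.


Working backward. After the program, the postcondition s - 2*arr[v + 2] - 7 != 6 and 2*w + 9 < 3*s + 9 must hold; in canonical form it is s != 2*arr[v + 2] + 13 and 2*w < 3*s.
Before skip: s != 2*arr[v + 2] + 13 and 2*w < 3*s
Before skip: s != 2*arr[v + 2] + 13 and 2*w < 3*s
Before arr[4] := s + v: s != 2*store(arr, 4, s + v)[v + 2] + 13 and 2*w < 3*s
The weakest precondition is s != 2*store(arr, 4, s + v)[v + 2] + 13 and 2*w < 3*s.
Check whether s != 2*store(arr, 4, s + v)[v + 2] + 13 and 2*w < 3*s + 2 implies it.
Countermodel: at the initial state arr = {[2] = 7040, [4] = 3, elsewhere 3}, s = 0, v = 0, w = 0, the precondition holds but the weakest precondition fails.
Answer: invalid


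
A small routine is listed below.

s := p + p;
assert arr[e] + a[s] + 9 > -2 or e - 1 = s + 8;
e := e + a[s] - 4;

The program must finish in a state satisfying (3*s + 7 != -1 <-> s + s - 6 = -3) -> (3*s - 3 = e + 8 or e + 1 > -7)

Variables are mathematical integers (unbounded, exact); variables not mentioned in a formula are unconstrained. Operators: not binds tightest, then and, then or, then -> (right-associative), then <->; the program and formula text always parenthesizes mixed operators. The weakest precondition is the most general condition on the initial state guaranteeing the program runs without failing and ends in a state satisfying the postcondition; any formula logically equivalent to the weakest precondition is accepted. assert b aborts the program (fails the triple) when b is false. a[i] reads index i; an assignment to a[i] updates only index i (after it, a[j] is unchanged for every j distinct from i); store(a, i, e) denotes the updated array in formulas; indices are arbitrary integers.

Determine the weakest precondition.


Working backward. After the program, the postcondition (3*s + 7 != -1 <-> s + s - 6 = -3) -> (3*s - 3 = e + 8 or e + 1 > -7) must hold; in canonical form it is (3*s != -8 <-> 2*s = 3) -> (3*s = e + 11 or e > -8).
Before e := e + a[s] - 4: (3*s != -8 <-> 2*s = 3) -> (3*s = a[s] + e + 7 or a[s] + e > -4)
Before assert arr[e] + a[s] + 9 > -2 or e - 1 = s + 8: (a[s] + arr[e] > -11 or e = s + 9) and ((3*s != -8 <-> 2*s = 3) -> (3*s = a[s] + e + 7 or a[s] + e > -4))
Before s := p + p: (a[2*p] + arr[e] > -11 or e = 2*p + 9) and ((6*p != -8 <-> 4*p = 3) -> (6*p = a[2*p] + e + 7 or a[2*p] + e > -4))
Answer: WP = (a[2*p] + arr[e] > -11 or e = 2*p + 9) and ((6*p != -8 <-> 4*p = 3) -> (6*p = a[2*p] + e + 7 or a[2*p] + e > -4))


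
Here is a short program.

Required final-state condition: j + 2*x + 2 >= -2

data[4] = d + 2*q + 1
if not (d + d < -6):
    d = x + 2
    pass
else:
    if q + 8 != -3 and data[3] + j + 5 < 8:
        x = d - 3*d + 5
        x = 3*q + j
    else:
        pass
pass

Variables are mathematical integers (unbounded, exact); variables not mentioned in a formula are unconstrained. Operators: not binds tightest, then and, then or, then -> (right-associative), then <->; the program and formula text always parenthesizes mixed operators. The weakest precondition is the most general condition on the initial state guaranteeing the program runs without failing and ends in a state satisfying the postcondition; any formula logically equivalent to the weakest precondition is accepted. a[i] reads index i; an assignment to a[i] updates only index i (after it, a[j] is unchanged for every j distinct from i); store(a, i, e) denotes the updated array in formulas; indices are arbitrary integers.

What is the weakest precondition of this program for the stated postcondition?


Working backward. After the program, the postcondition j + 2*x + 2 >= -2 must hold; in canonical form it is j + 2*x >= -4.
Before skip: j + 2*x >= -4
Then branch requires j + 2*x >= -4; else branch requires ((q != -11 and data[3] + j < 3) -> 3*j + 6*q >= -4) and ((not (q != -11 and data[3] + j < 3)) -> j + 2*x >= -4).
Before the if: ((not (2*d < -6)) -> j + 2*x >= -4) and (2*d < -6 -> (((q != -11 and data[3] + j < 3) -> 3*j + 6*q >= -4) and ((not (q != -11 and data[3] + j < 3)) -> j + 2*x >= -4)))
Before data[4] := d + 2*q + 1: ((not (2*d < -6)) -> j + 2*x >= -4) and (2*d < -6 -> (((q != -11 and data[3] + j < 3) -> 3*j + 6*q >= -4) and ((not (q != -11 and data[3] + j < 3)) -> j + 2*x >= -4)))
Answer: WP = ((not (2*d < -6)) -> j + 2*x >= -4) and (2*d < -6 -> (((q != -11 and data[3] + j < 3) -> 3*j + 6*q >= -4) and ((not (q != -11 and data[3] + j < 3)) -> j + 2*x >= -4)))


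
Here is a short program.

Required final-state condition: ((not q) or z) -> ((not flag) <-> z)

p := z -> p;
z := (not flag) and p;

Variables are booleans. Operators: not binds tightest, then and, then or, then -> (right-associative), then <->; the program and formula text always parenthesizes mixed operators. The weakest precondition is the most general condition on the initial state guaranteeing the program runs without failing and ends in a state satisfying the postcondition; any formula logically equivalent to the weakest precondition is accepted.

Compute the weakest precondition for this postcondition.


Working backward. After the program, ((not q) or z) -> ((not flag) <-> z) must hold.
Before z := (not flag) and p: ((not q) or ((not flag) and p)) -> ((not flag) <-> ((not flag) and p))
Before p := z -> p: ((not q) or ((not flag) and (z -> p))) -> ((not flag) <-> ((not flag) and (z -> p)))
Answer: WP = ((not q) or ((not flag) and (z -> p))) -> ((not flag) <-> ((not flag) and (z -> p)))


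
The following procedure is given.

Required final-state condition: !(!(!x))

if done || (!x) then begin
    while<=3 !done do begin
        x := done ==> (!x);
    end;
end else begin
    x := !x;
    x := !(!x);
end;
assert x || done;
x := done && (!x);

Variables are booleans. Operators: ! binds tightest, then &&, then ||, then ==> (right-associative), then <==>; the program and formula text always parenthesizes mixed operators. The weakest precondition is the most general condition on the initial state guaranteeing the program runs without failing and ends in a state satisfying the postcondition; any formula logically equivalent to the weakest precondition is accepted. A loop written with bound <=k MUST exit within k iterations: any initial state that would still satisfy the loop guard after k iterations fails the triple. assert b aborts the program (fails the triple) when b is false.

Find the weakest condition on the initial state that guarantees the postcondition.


Working backward. After the program, the postcondition !(!(!x)) must hold; in canonical form it is !x.
Before x := done && (!x): !(done && (!x))
Before assert x || done: (x || done) && (!(done && (!x)))
Then branch requires ((!done) ==> (((!done) ==> (((!done) ==> (done && ((done ==> (!(done ==> (!(done ==> (!x)))))) || done) && (!(done && (!(done ==> (!(done ==> (!(done ==> (!x))))))))))) && (done ==> (((done ==> (!(done ==> (!x)))) || done) && (!(done && (!(done ==> (!(done ==> (!x))))))))))) && (done ==> (((done ==> (!x)) || done) && (!(done && (!(done ==> (!x))))))))) && (done ==> ((x || done) && (!(done && (!x))))); else branch requires ((!x) || done) && (!(done && x)).
Before the if: ((done || (!x)) ==> (((!done) ==> (((!done) ==> (((!done) ==> (done && ((done ==> (!(done ==> (!(done ==> (!x)))))) || done) && (!(done && (!(done ==> (!(done ==> (!(done ==> (!x))))))))))) && (done ==> (((done ==> (!(done ==> (!x)))) || done) && (!(done && (!(done ==> (!(done ==> (!x))))))))))) && (done ==> (((done ==> (!x)) || done) && (!(done && (!(done ==> (!x))))))))) && (done ==> ((x || done) && (!(done && (!x))))))) && ((!(done || (!x))) ==> (((!x) || done) && (!(done && x))))
Answer: WP = ((done || (!x)) ==> (((!done) ==> (((!done) ==> (((!done) ==> (done && ((done ==> (!(done ==> (!(done ==> (!x)))))) || done) && (!(done && (!(done ==> (!(done ==> (!(done ==> (!x))))))))))) && (done ==> (((done ==> (!(done ==> (!x)))) || done) && (!(done && (!(done ==> (!(done ==> (!x))))))))))) && (done ==> (((done ==> (!x)) || done) && (!(done && (!(done ==> (!x))))))))) && (done ==> ((x || done) && (!(done && (!x))))))) && ((!(done || (!x))) ==> (((!x) || done) && (!(done && x))))


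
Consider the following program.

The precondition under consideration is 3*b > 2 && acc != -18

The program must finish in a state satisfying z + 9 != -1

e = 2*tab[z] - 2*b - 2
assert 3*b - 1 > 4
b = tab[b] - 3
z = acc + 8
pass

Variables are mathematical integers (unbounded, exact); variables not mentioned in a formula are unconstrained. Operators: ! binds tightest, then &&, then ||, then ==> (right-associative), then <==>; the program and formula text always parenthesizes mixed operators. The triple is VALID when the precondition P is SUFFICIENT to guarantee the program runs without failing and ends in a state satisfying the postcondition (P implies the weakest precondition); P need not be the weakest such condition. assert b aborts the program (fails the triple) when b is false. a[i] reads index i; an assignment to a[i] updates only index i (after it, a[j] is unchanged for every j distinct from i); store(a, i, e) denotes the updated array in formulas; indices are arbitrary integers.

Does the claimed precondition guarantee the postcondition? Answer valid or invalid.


Working backward. After the program, the postcondition z + 9 != -1 must hold; in canonical form it is z != -10.
Before skip: z != -10
Before z := acc + 8: acc != -18
Before b := tab[b] - 3: acc != -18
Before assert 3*b - 1 > 4: 3*b > 5 && acc != -18
Before e := 2*tab[z] - 2*b - 2: 3*b > 5 && acc != -18
The weakest precondition is 3*b > 5 && acc != -18.
Check whether 3*b > 2 && acc != -18 implies it.
Countermodel: at the initial state acc = -17, b = 1, the precondition holds but the weakest precondition fails.
Answer: invalid


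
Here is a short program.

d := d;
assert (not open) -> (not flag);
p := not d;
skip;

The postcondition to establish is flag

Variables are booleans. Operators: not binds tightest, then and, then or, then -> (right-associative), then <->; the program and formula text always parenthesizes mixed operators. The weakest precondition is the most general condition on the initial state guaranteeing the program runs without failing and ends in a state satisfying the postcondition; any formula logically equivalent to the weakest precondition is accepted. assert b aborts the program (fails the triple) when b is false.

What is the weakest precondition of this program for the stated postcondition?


Working backward. After the program, flag must hold.
Before skip: flag
Before p := not d: flag
Before assert (not open) -> (not flag): ((not open) -> (not flag)) and flag
Before d := d: ((not open) -> (not flag)) and flag
Answer: WP = ((not open) -> (not flag)) and flag


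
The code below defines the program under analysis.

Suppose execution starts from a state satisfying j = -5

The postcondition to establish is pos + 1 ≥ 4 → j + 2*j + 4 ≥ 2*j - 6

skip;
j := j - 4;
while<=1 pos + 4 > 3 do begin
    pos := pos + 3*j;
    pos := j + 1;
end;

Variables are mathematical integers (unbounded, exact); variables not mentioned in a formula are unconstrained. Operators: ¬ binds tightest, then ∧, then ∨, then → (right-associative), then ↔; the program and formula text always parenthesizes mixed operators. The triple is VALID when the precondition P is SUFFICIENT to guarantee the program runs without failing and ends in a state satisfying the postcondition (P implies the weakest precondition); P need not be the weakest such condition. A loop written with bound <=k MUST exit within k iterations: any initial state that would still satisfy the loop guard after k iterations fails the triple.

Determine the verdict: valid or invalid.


Working backward. After the program, the postcondition pos + 1 ≥ 4 → j + 2*j + 4 ≥ 2*j - 6 must hold; in canonical form it is pos ≥ 3 → j ≥ -10.
Before the loop (bound <=1), unroll the exhaustion recursion (WP_0 = exit-now case; WP_j = one more guarded iteration, up to j = 1):
  WP_0: (¬(pos > -1)) ∧ (pos ≥ 3 → j ≥ -10)
  WP_1: (pos > -1 → ((¬(j > -2)) ∧ (j ≥ 2 → j ≥ -10))) ∧ ((¬(pos > -1)) → (pos ≥ 3 → j ≥ -10))
So before the loop: (pos > -1 → ((¬(j > -2)) ∧ (j ≥ 2 → j ≥ -10))) ∧ ((¬(pos > -1)) → (pos ≥ 3 → j ≥ -10))
Before j := j - 4: (pos > -1 → ((¬(j > 2)) ∧ (j ≥ 6 → j ≥ -6))) ∧ ((¬(pos > -1)) → (pos ≥ 3 → j ≥ -6))
Before skip: (pos > -1 → ((¬(j > 2)) ∧ (j ≥ 6 → j ≥ -6))) ∧ ((¬(pos > -1)) → (pos ≥ 3 → j ≥ -6))
The weakest precondition is (pos > -1 → ((¬(j > 2)) ∧ (j ≥ 6 → j ≥ -6))) ∧ ((¬(pos > -1)) → (pos ≥ 3 → j ≥ -6)).
Check whether j = -5 implies it.
Every state satisfying the precondition satisfies the weakest precondition: the implication holds.
Answer: valid


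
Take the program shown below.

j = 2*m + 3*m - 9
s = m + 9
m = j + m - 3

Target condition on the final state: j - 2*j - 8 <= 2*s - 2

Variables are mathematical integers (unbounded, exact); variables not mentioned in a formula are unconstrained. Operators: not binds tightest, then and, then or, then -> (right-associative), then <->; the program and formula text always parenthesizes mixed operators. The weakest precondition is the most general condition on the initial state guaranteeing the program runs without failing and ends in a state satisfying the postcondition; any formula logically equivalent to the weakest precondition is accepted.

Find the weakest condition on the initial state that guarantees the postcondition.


Working backward. After the program, the postcondition j - 2*j - 8 <= 2*s - 2 must hold; in canonical form it is j + 2*s >= -6.
Before m := j + m - 3: j + 2*s >= -6
Before s := m + 9: j + 2*m >= -24
Before j := 2*m + 3*m - 9: 7*m >= -15
Answer: WP = 7*m >= -15


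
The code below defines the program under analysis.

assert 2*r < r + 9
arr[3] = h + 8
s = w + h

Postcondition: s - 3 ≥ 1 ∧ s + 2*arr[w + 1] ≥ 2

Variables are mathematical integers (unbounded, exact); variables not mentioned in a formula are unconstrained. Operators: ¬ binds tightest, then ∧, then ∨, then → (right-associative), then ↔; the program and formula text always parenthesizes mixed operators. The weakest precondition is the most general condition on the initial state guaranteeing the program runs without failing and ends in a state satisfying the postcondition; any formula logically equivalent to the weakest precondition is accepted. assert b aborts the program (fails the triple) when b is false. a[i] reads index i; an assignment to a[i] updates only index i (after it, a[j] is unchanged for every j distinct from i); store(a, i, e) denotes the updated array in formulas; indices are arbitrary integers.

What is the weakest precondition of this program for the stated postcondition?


Working backward. After the program, the postcondition s - 3 ≥ 1 ∧ s + 2*arr[w + 1] ≥ 2 must hold; in canonical form it is s ≥ 4 ∧ 2*arr[w + 1] + s ≥ 2.
Before s := w + h: h + w ≥ 4 ∧ 2*arr[w + 1] + h + w ≥ 2
Before arr[3] := h + 8: h + w ≥ 4 ∧ 2*store(arr, 3, h + 8)[w + 1] + h + w ≥ 2
Before assert 2*r < r + 9: r < 9 ∧ h + w ≥ 4 ∧ 2*store(arr, 3, h + 8)[w + 1] + h + w ≥ 2
Answer: WP = r < 9 ∧ h + w ≥ 4 ∧ 2*store(arr, 3, h + 8)[w + 1] + h + w ≥ 2


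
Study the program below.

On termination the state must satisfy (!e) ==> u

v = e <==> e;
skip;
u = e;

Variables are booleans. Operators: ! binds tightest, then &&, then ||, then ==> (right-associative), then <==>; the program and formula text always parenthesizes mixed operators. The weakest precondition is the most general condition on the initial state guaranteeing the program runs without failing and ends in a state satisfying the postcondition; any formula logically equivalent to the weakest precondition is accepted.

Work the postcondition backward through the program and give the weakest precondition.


Working backward. After the program, (!e) ==> u must hold.
Before u := e: (!e) ==> e
Before skip: (!e) ==> e
Before v := e <==> e: (!e) ==> e
Answer: WP = (!e) ==> e


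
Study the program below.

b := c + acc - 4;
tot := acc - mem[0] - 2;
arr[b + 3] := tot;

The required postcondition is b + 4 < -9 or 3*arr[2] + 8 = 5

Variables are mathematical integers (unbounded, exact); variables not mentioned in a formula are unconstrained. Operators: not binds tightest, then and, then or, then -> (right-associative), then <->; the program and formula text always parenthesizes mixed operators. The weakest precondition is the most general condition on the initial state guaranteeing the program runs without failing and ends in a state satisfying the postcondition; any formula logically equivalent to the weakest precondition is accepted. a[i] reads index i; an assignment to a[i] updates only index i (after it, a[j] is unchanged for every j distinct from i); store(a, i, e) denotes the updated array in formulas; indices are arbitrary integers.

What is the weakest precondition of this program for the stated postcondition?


Working backward. After the program, the postcondition b + 4 < -9 or 3*arr[2] + 8 = 5 must hold; in canonical form it is b < -13 or 3*arr[2] = -3.
Before arr[b + 3] := tot: b < -13 or 3*store(arr, b + 3, tot)[2] = -3
Before tot := acc - mem[0] - 2: b < -13 or 3*store(arr, b + 3, -mem[0] + acc - 2)[2] = -3
Before b := c + acc - 4: acc + c < -9 or 3*store(arr, acc + c - 1, -mem[0] + acc - 2)[2] = -3
Answer: WP = acc + c < -9 or 3*store(arr, acc + c - 1, -mem[0] + acc - 2)[2] = -3


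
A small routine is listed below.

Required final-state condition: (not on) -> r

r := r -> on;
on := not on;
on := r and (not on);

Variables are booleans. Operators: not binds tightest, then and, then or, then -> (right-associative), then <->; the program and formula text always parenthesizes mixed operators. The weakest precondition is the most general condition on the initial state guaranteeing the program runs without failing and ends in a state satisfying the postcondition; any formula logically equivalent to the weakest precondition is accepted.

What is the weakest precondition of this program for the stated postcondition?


Working backward. After the program, (not on) -> r must hold.
Before on := r and (not on): (not (r and (not on))) -> r
Before on := not on: (not (r and on)) -> r
Before r := r -> on: (not ((r -> on) and on)) -> (r -> on)
Answer: WP = (not ((r -> on) and on)) -> (r -> on)


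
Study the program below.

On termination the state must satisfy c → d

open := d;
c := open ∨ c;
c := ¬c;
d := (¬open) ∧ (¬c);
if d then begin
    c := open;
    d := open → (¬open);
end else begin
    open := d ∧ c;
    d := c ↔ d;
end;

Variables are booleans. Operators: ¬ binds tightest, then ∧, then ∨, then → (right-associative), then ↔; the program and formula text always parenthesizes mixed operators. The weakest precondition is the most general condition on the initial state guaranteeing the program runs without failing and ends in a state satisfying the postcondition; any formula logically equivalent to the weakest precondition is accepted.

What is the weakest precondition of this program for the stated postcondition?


Working backward. After the program, c → d must hold.
Then branch requires open → (open → (¬open)); else branch requires c → (c ↔ d).
Before the if: (d → (open → (open → (¬open)))) ∧ ((¬d) → (c → (c ↔ d)))
Before d := (¬open) ∧ (¬c): (((¬open) ∧ (¬c)) → (open → (open → (¬open)))) ∧ ((¬((¬open) ∧ (¬c))) → (c → (c ↔ ((¬open) ∧ (¬c)))))
Before c := ¬c: (((¬open) ∧ c) → (open → (open → (¬open)))) ∧ ((¬((¬open) ∧ c)) → ((¬c) → ((¬c) ↔ ((¬open) ∧ c))))
Before c := open ∨ c: (((¬open) ∧ (open ∨ c)) → (open → (open → (¬open)))) ∧ ((¬((¬open) ∧ (open ∨ c))) → ((¬(open ∨ c)) → ((¬(open ∨ c)) ↔ ((¬open) ∧ (open ∨ c)))))
Before open := d: (((¬d) ∧ (d ∨ c)) → (d → (d → (¬d)))) ∧ ((¬((¬d) ∧ (d ∨ c))) → ((¬(d ∨ c)) → ((¬(d ∨ c)) ↔ ((¬d) ∧ (d ∨ c)))))
Answer: WP = (((¬d) ∧ (d ∨ c)) → (d → (d → (¬d)))) ∧ ((¬((¬d) ∧ (d ∨ c))) → ((¬(d ∨ c)) → ((¬(d ∨ c)) ↔ ((¬d) ∧ (d ∨ c)))))


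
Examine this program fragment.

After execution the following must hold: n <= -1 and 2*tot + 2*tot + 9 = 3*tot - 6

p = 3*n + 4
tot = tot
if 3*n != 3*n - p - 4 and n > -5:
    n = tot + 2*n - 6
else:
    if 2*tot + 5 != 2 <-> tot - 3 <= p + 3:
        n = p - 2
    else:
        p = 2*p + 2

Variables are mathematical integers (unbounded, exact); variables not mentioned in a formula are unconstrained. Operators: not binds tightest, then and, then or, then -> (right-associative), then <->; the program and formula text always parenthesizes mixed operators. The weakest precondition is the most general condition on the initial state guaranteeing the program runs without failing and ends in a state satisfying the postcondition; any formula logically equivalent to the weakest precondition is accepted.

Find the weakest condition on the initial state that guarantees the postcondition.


Working backward. After the program, the postcondition n <= -1 and 2*tot + 2*tot + 9 = 3*tot - 6 must hold; in canonical form it is n <= -1 and tot = -15.
Then branch requires 2*n + tot <= 5 and tot = -15; else branch requires ((2*tot != -3 <-> tot <= p + 6) -> (p <= 1 and tot = -15)) and ((not (2*tot != -3 <-> tot <= p + 6)) -> (n <= -1 and tot = -15)).
Before the if: ((p != -4 and n > -5) -> (2*n + tot <= 5 and tot = -15)) and ((not (p != -4 and n > -5)) -> (((2*tot != -3 <-> tot <= p + 6) -> (p <= 1 and tot = -15)) and ((not (2*tot != -3 <-> tot <= p + 6)) -> (n <= -1 and tot = -15))))
Before tot := tot: ((p != -4 and n > -5) -> (2*n + tot <= 5 and tot = -15)) and ((not (p != -4 and n > -5)) -> (((2*tot != -3 <-> tot <= p + 6) -> (p <= 1 and tot = -15)) and ((not (2*tot != -3 <-> tot <= p + 6)) -> (n <= -1 and tot = -15))))
Before p := 3*n + 4: ((3*n != -8 and n > -5) -> (2*n + tot <= 5 and tot = -15)) and ((not (3*n != -8 and n > -5)) -> (((2*tot != -3 <-> tot <= 3*n + 10) -> (3*n <= -3 and tot = -15)) and ((not (2*tot != -3 <-> tot <= 3*n + 10)) -> (n <= -1 and tot = -15))))
Answer: WP = ((3*n != -8 and n > -5) -> (2*n + tot <= 5 and tot = -15)) and ((not (3*n != -8 and n > -5)) -> (((2*tot != -3 <-> tot <= 3*n + 10) -> (3*n <= -3 and tot = -15)) and ((not (2*tot != -3 <-> tot <= 3*n + 10)) -> (n <= -1 and tot = -15))))


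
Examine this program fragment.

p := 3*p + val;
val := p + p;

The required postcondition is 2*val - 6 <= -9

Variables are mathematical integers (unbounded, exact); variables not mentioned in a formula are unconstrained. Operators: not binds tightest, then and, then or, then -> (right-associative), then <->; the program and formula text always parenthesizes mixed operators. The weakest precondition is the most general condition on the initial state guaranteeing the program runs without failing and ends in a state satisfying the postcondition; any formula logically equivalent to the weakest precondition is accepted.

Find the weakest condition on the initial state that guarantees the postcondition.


Working backward. After the program, the postcondition 2*val - 6 <= -9 must hold; in canonical form it is 2*val <= -3.
Before val := p + p: 4*p <= -3
Before p := 3*p + val: 12*p + 4*val <= -3
Answer: WP = 12*p + 4*val <= -3


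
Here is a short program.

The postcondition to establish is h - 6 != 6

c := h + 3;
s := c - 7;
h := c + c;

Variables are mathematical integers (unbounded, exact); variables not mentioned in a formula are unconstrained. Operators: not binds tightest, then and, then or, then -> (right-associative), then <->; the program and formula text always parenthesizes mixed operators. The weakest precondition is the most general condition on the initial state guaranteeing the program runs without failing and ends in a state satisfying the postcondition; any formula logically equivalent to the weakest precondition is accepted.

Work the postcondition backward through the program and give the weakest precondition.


Working backward. After the program, the postcondition h - 6 != 6 must hold; in canonical form it is h != 12.
Before h := c + c: 2*c != 12
Before s := c - 7: 2*c != 12
Before c := h + 3: 2*h != 6
Answer: WP = 2*h != 6


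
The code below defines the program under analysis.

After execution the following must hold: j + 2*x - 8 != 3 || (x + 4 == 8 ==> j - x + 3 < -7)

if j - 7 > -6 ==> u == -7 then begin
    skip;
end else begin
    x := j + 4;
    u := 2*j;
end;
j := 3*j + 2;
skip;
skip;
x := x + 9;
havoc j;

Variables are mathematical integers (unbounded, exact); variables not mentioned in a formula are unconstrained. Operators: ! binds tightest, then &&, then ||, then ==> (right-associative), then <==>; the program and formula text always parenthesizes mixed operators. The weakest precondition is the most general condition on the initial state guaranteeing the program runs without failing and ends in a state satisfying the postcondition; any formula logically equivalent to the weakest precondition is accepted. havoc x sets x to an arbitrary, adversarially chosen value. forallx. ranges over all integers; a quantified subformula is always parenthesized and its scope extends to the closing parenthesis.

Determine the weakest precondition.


Working backward. After the program, the postcondition j + 2*x - 8 != 3 || (x + 4 == 8 ==> j - x + 3 < -7) must hold; in canonical form it is j + 2*x != 11 || (x == 4 ==> j < x - 10).
Before havoc j: forall j_1. (j_1 + 2*x != 11 || (x == 4 ==> j_1 < x - 10))
Before x := x + 9: forall j_1. (j_1 + 2*x != -7 || (x == -5 ==> j_1 < x - 1))
Before skip: forall j_1. (j_1 + 2*x != -7 || (x == -5 ==> j_1 < x - 1))
Before skip: forall j_1. (j_1 + 2*x != -7 || (x == -5 ==> j_1 < x - 1))
Before j := 3*j + 2: forall j_1. (j_1 + 2*x != -7 || (x == -5 ==> j_1 < x - 1))
Then branch requires forall j_1. (j_1 + 2*x != -7 || (x == -5 ==> j_1 < x - 1)); else branch requires forall j_1. (2*j + j_1 != -15 || (j == -9 ==> j_1 < j + 3)).
Before the if: ((j > 1 ==> u == -7) ==> (forall j_1. (j_1 + 2*x != -7 || (x == -5 ==> j_1 < x - 1)))) && ((!(j > 1 ==> u == -7)) ==> (forall j_1. (2*j + j_1 != -15 || (j == -9 ==> j_1 < j + 3))))
Answer: WP = ((j > 1 ==> u == -7) ==> (forall j_1. (j_1 + 2*x != -7 || (x == -5 ==> j_1 < x - 1)))) && ((!(j > 1 ==> u == -7)) ==> (forall j_1. (2*j + j_1 != -15 || (j == -9 ==> j_1 < j + 3))))


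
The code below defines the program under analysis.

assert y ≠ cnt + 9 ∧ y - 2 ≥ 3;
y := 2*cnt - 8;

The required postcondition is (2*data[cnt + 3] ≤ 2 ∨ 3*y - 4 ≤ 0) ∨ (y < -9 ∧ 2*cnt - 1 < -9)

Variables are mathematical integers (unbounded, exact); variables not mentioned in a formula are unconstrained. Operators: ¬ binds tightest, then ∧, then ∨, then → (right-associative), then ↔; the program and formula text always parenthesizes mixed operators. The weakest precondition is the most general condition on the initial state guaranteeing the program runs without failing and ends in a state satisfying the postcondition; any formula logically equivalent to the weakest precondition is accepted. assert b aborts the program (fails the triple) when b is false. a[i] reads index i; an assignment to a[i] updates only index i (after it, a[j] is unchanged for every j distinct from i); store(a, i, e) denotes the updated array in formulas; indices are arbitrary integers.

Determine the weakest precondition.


Working backward. After the program, the postcondition (2*data[cnt + 3] ≤ 2 ∨ 3*y - 4 ≤ 0) ∨ (y < -9 ∧ 2*cnt - 1 < -9) must hold; in canonical form it is 2*data[cnt + 3] ≤ 2 ∨ 3*y ≤ 4 ∨ (y < -9 ∧ 2*cnt < -8).
Before y := 2*cnt - 8: 2*data[cnt + 3] ≤ 2 ∨ 6*cnt ≤ 28 ∨ (2*cnt < -1 ∧ 2*cnt < -8)
Before assert y ≠ cnt + 9 ∧ y - 2 ≥ 3: y ≠ cnt + 9 ∧ y ≥ 5 ∧ (2*data[cnt + 3] ≤ 2 ∨ 6*cnt ≤ 28 ∨ (2*cnt < -1 ∧ 2*cnt < -8))
Answer: WP = y ≠ cnt + 9 ∧ y ≥ 5 ∧ (2*data[cnt + 3] ≤ 2 ∨ 6*cnt ≤ 28 ∨ (2*cnt < -1 ∧ 2*cnt < -8))


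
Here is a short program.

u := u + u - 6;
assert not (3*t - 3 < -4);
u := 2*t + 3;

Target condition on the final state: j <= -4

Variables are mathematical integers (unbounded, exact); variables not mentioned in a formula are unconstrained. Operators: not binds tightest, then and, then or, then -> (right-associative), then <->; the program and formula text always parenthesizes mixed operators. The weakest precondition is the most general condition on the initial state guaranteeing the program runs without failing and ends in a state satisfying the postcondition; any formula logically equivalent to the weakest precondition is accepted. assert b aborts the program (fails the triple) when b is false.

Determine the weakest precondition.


Working backward. After the program, j <= -4 must hold.
Before u := 2*t + 3: j <= -4
Before assert not (3*t - 3 < -4): (not (3*t < -1)) and j <= -4
Before u := u + u - 6: (not (3*t < -1)) and j <= -4
Answer: WP = (not (3*t < -1)) and j <= -4


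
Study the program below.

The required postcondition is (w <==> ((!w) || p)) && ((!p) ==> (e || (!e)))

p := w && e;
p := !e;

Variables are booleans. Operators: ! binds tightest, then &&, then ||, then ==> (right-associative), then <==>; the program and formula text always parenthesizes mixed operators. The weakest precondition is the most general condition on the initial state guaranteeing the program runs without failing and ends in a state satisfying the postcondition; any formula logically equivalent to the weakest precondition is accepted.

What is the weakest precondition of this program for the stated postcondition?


Working backward. After the program, the postcondition (w <==> ((!w) || p)) && ((!p) ==> (e || (!e))) must hold; in canonical form it is w <==> ((!w) || p).
Before p := !e: w <==> ((!w) || (!e))
Before p := w && e: w <==> ((!w) || (!e))
Answer: WP = w <==> ((!w) || (!e))


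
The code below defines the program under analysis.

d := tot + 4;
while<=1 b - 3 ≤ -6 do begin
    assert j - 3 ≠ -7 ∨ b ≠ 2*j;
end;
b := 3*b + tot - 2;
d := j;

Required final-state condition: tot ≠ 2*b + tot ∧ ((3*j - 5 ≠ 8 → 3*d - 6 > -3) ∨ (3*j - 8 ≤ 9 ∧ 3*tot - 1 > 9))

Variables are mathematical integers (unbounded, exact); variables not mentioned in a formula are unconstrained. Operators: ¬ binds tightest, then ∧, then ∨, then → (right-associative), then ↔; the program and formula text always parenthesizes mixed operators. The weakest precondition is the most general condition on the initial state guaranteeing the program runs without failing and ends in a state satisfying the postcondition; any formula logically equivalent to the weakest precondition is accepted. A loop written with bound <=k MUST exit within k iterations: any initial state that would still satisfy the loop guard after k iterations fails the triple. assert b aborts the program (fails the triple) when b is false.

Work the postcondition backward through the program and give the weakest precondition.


Working backward. After the program, the postcondition tot ≠ 2*b + tot ∧ ((3*j - 5 ≠ 8 → 3*d - 6 > -3) ∨ (3*j - 8 ≤ 9 ∧ 3*tot - 1 > 9)) must hold; in canonical form it is 2*b ≠ 0 ∧ ((3*j ≠ 13 → 3*d > 3) ∨ (3*j ≤ 17 ∧ 3*tot > 10)).
Before d := j: 2*b ≠ 0 ∧ ((3*j ≠ 13 → 3*j > 3) ∨ (3*j ≤ 17 ∧ 3*tot > 10))
Before b := 3*b + tot - 2: 6*b + 2*tot ≠ 4 ∧ ((3*j ≠ 13 → 3*j > 3) ∨ (3*j ≤ 17 ∧ 3*tot > 10))
Before the loop (bound <=1), unroll the exhaustion recursion (WP_0 = exit-now case; WP_j = one more guarded iteration, up to j = 1):
  WP_0: (¬(b ≤ -3)) ∧ 6*b + 2*tot ≠ 4 ∧ ((3*j ≠ 13 → 3*j > 3) ∨ (3*j ≤ 17 ∧ 3*tot > 10))
  WP_1: (b ≤ -3 → ((j ≠ -4 ∨ b ≠ 2*j) ∧ (¬(b ≤ -3)) ∧ 6*b + 2*tot ≠ 4 ∧ ((3*j ≠ 13 → 3*j > 3) ∨ (3*j ≤ 17 ∧ 3*tot > 10)))) ∧ ((¬(b ≤ -3)) → (6*b + 2*tot ≠ 4 ∧ ((3*j ≠ 13 → 3*j > 3) ∨ (3*j ≤ 17 ∧ 3*tot > 10))))
So before the loop: (b ≤ -3 → ((j ≠ -4 ∨ b ≠ 2*j) ∧ (¬(b ≤ -3)) ∧ 6*b + 2*tot ≠ 4 ∧ ((3*j ≠ 13 → 3*j > 3) ∨ (3*j ≤ 17 ∧ 3*tot > 10)))) ∧ ((¬(b ≤ -3)) → (6*b + 2*tot ≠ 4 ∧ ((3*j ≠ 13 → 3*j > 3) ∨ (3*j ≤ 17 ∧ 3*tot > 10))))
Before d := tot + 4: (b ≤ -3 → ((j ≠ -4 ∨ b ≠ 2*j) ∧ (¬(b ≤ -3)) ∧ 6*b + 2*tot ≠ 4 ∧ ((3*j ≠ 13 → 3*j > 3) ∨ (3*j ≤ 17 ∧ 3*tot > 10)))) ∧ ((¬(b ≤ -3)) → (6*b + 2*tot ≠ 4 ∧ ((3*j ≠ 13 → 3*j > 3) ∨ (3*j ≤ 17 ∧ 3*tot > 10))))
Answer: WP = (b ≤ -3 → ((j ≠ -4 ∨ b ≠ 2*j) ∧ (¬(b ≤ -3)) ∧ 6*b + 2*tot ≠ 4 ∧ ((3*j ≠ 13 → 3*j > 3) ∨ (3*j ≤ 17 ∧ 3*tot > 10)))) ∧ ((¬(b ≤ -3)) → (6*b + 2*tot ≠ 4 ∧ ((3*j ≠ 13 → 3*j > 3) ∨ (3*j ≤ 17 ∧ 3*tot > 10))))
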